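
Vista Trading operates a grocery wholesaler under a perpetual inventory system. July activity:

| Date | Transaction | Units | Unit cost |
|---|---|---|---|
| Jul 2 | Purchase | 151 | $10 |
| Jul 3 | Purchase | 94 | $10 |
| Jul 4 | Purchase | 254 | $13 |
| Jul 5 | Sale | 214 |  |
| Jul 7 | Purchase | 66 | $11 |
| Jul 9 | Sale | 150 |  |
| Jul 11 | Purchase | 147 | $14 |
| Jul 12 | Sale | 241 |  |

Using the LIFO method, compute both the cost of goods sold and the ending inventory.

COGS = $7,466; ending inventory = $1,070

Jul 5, 214 sold [LIFO — newest first]: 214 @ $13 = $2,782
Jul 9, 150 sold [LIFO — newest first]: 66 @ $11 + 40 @ $13 + 44 @ $10 = $1,686
Jul 12, 241 sold [LIFO — newest first]: 147 @ $14 + 50 @ $10 + 44 @ $10 = $2,998
Total COGS = $2,782 + $1,686 + $2,998 = $7,466
Ending inventory: 107 @ $10 = $1,070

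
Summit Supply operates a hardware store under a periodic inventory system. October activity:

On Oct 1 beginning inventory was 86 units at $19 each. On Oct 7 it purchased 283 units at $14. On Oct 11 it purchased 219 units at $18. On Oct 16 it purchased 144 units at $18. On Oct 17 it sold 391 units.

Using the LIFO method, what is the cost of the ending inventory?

Ending inventory = $5,204

Oct 17, 391 sold [LIFO — newest first]: 144 @ $18 + 219 @ $18 + 28 @ $14 = $6,926
Ending inventory: 86 @ $19 + 255 @ $14 = $5,204
Check: goods available $12,130 = COGS $6,926 + ending $5,204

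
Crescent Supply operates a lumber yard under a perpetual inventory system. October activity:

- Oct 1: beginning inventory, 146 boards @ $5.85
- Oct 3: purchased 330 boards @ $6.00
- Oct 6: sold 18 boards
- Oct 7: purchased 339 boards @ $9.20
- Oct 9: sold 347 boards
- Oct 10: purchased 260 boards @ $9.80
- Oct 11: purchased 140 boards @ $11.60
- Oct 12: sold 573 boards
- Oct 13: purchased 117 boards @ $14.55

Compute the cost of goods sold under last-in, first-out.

COGS = $8,484.80

Oct 6, 18 sold [LIFO — newest first]: 18 @ $6.00 = $108.00
Oct 9, 347 sold [LIFO — newest first]: 339 @ $9.20 + 8 @ $6.00 = $3,166.80
Oct 12, 573 sold [LIFO — newest first]: 140 @ $11.60 + 260 @ $9.80 + 173 @ $6.00 = $5,210.00
Total COGS = $108.00 + $3,166.80 + $5,210.00 = $8,484.80
Ending inventory: 146 @ $5.85 + 131 @ $6.00 + 117 @ $14.55 = $3,342.45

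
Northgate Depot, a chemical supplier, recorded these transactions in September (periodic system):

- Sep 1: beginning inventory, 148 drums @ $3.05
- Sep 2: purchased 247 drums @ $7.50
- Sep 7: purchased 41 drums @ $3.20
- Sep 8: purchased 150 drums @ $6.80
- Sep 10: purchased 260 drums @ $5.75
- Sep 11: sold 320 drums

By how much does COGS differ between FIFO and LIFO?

FIFO COGS: 148 @ $3.05 + 172 @ $7.50 = $1,741.40
LIFO COGS: 260 @ $5.75 + 60 @ $6.80 = $1,903.00
Difference = |$1,741.40 − $1,903.00| = $161.60

$161.60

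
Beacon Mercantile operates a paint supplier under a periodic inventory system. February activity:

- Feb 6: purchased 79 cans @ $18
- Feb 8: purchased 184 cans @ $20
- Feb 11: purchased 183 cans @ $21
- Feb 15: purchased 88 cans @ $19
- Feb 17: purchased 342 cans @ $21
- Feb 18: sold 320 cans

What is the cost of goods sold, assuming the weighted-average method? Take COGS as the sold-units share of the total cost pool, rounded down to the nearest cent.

Feb 18, sell 320: 320/876 × $17,799.00 → $6,501.91
Ending inventory (cost pool remaining) = $11,297.09
Check: goods available $17,799.00 = COGS $6,501.91 + ending $11,297.09

COGS = $6,501.91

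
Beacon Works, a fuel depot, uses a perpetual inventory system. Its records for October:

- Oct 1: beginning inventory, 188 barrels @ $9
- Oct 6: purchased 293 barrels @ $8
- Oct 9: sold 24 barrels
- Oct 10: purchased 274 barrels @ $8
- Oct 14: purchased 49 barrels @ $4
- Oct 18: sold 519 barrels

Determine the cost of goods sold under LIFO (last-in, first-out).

COGS = $4,148

Oct 9, 24 sold [LIFO — newest first]: 24 @ $8 = $192
Oct 18, 519 sold [LIFO — newest first]: 49 @ $4 + 274 @ $8 + 196 @ $8 = $3,956
Total COGS = $192 + $3,956 = $4,148
Ending inventory: 188 @ $9 + 73 @ $8 = $2,276
Check: goods available $6,424 = COGS $4,148 + ending $2,276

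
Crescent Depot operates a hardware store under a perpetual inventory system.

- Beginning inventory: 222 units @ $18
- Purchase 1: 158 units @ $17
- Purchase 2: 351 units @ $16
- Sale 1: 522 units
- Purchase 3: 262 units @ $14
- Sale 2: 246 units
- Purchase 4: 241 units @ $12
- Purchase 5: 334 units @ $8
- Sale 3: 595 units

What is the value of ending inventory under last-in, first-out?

Ending inventory = $3,690

Sale 1 (522) [LIFO — newest first]: 351 @ $16 + 158 @ $17 + 13 @ $18 = $8,536
Sale 2 (246) [LIFO — newest first]: 246 @ $14 = $3,444
Sale 3 (595) [LIFO — newest first]: 334 @ $8 + 241 @ $12 + 16 @ $14 + 4 @ $18 = $5,860
Total COGS = $8,536 + $3,444 + $5,860 = $17,840
Ending inventory: 205 @ $18 = $3,690
Check: goods available $21,530 = COGS $17,840 + ending $3,690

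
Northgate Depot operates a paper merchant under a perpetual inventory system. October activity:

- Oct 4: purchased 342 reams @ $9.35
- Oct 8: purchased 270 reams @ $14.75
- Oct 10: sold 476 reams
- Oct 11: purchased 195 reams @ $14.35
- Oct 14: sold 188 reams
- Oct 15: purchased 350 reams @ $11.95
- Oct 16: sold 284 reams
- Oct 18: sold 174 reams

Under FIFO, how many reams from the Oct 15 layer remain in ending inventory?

Oct 10, 476 sold [FIFO — oldest first]: 342 @ $9.35 + 134 @ $14.75 = $5,174.20
Oct 14, 188 sold [FIFO — oldest first]: 136 @ $14.75 + 52 @ $14.35 = $2,752.20
Oct 16, 284 sold [FIFO — oldest first]: 143 @ $14.35 + 141 @ $11.95 = $3,737.00
Oct 18, 174 sold [FIFO — oldest first]: 174 @ $11.95 = $2,079.30
Total COGS = $5,174.20 + $2,752.20 + $3,737.00 + $2,079.30 = $13,742.70
Ending inventory: 35 @ $11.95 = $418.25

35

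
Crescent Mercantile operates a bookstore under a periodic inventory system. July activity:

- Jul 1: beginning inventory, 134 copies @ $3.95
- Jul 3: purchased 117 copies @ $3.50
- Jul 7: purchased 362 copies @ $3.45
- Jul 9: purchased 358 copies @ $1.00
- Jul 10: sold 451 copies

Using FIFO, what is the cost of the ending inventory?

Jul 10, 451 sold [FIFO — oldest first]: 134 @ $3.95 + 117 @ $3.50 + 200 @ $3.45 = $1,628.80
Ending inventory: 162 @ $3.45 + 358 @ $1.00 = $916.90
Check: goods available $2,545.70 = COGS $1,628.80 + ending $916.90

Ending inventory = $916.90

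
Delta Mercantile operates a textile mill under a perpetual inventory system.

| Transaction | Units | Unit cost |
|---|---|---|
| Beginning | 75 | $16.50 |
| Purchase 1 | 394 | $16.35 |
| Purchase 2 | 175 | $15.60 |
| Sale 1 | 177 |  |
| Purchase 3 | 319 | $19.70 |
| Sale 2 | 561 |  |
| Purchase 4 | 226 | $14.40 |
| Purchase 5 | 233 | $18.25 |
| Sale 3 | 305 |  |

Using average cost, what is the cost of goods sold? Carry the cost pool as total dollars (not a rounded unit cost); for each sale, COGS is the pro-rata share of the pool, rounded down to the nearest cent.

COGS = $17,846.88

After Beginning: 75 on hand, pool $1,237.50 (≈ $16.5000 each)
After Purchase 1: 469 on hand, pool $7,679.40 (≈ $16.3740 each)
After Purchase 2: 644 on hand, pool $10,409.40 (≈ $16.1637 each)
Sale 1, sell 177: 177/644 × $10,409.40 → $2,860.96
After Purchase 3: 786 on hand, pool $13,832.74 (≈ $17.5989 each)
Sale 2, sell 561: 561/786 × $13,832.74 → $9,872.98
After Purchase 4: 451 on hand, pool $7,214.16 (≈ $15.9959 each)
After Purchase 5: 684 on hand, pool $11,466.41 (≈ $16.7638 each)
Sale 3, sell 305: 305/684 × $11,466.41 → $5,112.94
Total COGS = $2,860.96 + $9,872.98 + $5,112.94 = $17,846.88
Ending inventory (cost pool remaining) = $6,353.47
Check: goods available $24,200.35 = COGS $17,846.88 + ending $6,353.47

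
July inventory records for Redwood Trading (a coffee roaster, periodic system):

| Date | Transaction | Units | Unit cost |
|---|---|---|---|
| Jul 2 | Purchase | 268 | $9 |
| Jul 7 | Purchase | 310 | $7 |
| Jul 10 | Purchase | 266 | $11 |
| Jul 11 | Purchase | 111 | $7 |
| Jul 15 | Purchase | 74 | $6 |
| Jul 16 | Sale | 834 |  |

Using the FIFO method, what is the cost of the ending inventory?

Ending inventory = $1,331

Jul 16, 834 sold [FIFO — oldest first]: 268 @ $9 + 310 @ $7 + 256 @ $11 = $7,398
Ending inventory: 10 @ $11 + 111 @ $7 + 74 @ $6 = $1,331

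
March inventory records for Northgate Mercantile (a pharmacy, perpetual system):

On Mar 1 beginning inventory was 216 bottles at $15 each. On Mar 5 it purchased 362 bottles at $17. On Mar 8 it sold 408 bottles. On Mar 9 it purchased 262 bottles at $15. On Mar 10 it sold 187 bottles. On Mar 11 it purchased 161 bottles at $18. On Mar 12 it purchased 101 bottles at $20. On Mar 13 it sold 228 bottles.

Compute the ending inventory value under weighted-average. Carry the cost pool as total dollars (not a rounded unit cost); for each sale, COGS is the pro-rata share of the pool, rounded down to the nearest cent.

After Mar 1: 216 on hand, pool $3,240.00 (≈ $15.0000 each)
After Mar 5: 578 on hand, pool $9,394.00 (≈ $16.2526 each)
Mar 8, sell 408: 408/578 × $9,394.00 → $6,631.05
After Mar 9: 432 on hand, pool $6,692.95 (≈ $15.4929 each)
Mar 10, sell 187: 187/432 × $6,692.95 → $2,897.17
After Mar 11: 406 on hand, pool $6,693.78 (≈ $16.4871 each)
After Mar 12: 507 on hand, pool $8,713.78 (≈ $17.1869 each)
Mar 13, sell 228: 228/507 × $8,713.78 → $3,918.62
Total COGS = $6,631.05 + $2,897.17 + $3,918.62 = $13,446.84
Ending inventory (cost pool remaining) = $4,795.16

Ending inventory = $4,795.16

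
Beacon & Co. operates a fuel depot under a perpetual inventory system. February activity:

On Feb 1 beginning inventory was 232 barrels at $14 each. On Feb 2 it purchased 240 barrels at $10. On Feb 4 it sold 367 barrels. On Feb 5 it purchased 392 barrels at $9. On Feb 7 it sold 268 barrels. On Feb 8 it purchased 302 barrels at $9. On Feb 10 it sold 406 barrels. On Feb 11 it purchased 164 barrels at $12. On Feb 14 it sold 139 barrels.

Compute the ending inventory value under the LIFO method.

Feb 4, 367 sold [LIFO — newest first]: 240 @ $10 + 127 @ $14 = $4,178
Feb 7, 268 sold [LIFO — newest first]: 268 @ $9 = $2,412
Feb 10, 406 sold [LIFO — newest first]: 302 @ $9 + 104 @ $9 = $3,654
Feb 14, 139 sold [LIFO — newest first]: 139 @ $12 = $1,668
Total COGS = $4,178 + $2,412 + $3,654 + $1,668 = $11,912
Ending inventory: 105 @ $14 + 20 @ $9 + 25 @ $12 = $1,950
Check: goods available $13,862 = COGS $11,912 + ending $1,950

Ending inventory = $1,950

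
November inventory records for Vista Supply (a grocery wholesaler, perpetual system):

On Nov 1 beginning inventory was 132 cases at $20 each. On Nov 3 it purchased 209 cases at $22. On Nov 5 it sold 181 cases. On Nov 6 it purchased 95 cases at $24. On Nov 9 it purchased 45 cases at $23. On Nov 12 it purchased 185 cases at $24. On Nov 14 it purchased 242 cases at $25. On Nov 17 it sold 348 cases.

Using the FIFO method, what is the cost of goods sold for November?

Nov 5, 181 sold [FIFO — oldest first]: 132 @ $20 + 49 @ $22 = $3,718
Nov 17, 348 sold [FIFO — oldest first]: 160 @ $22 + 95 @ $24 + 45 @ $23 + 48 @ $24 = $7,987
Total COGS = $3,718 + $7,987 = $11,705
Ending inventory: 137 @ $24 + 242 @ $25 = $9,338

COGS = $11,705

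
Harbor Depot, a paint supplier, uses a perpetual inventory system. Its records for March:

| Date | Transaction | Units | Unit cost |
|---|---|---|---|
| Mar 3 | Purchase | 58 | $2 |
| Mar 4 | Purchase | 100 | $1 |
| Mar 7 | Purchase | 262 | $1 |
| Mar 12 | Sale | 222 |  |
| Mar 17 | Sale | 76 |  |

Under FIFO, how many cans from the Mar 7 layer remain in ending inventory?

122

Mar 12, 222 sold [FIFO — oldest first]: 58 @ $2 + 100 @ $1 + 64 @ $1 = $280
Mar 17, 76 sold [FIFO — oldest first]: 76 @ $1 = $76
Total COGS = $280 + $76 = $356
Ending inventory: 122 @ $1 = $122
Check: goods available $478 = COGS $356 + ending $122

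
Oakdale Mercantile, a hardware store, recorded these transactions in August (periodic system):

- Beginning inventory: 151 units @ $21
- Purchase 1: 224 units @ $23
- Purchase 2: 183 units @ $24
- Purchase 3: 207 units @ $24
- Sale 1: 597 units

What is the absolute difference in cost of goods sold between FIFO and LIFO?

$470

FIFO COGS: 151 @ $21 + 224 @ $23 + 183 @ $24 + 39 @ $24 = $13,651
LIFO COGS: 207 @ $24 + 183 @ $24 + 207 @ $23 = $14,121
Difference = |$13,651 − $14,121| = $470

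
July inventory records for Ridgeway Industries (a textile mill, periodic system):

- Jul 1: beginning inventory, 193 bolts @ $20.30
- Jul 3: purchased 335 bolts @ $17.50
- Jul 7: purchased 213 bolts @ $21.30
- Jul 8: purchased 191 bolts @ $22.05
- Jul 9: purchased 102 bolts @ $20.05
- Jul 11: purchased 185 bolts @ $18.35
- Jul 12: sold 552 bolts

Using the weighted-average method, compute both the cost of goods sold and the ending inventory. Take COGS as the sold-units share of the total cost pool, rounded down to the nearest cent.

COGS = $10,853.75; ending inventory = $13,114.95

Jul 12, sell 552: 552/1219 × $23,968.70 → $10,853.75
Ending inventory (cost pool remaining) = $13,114.95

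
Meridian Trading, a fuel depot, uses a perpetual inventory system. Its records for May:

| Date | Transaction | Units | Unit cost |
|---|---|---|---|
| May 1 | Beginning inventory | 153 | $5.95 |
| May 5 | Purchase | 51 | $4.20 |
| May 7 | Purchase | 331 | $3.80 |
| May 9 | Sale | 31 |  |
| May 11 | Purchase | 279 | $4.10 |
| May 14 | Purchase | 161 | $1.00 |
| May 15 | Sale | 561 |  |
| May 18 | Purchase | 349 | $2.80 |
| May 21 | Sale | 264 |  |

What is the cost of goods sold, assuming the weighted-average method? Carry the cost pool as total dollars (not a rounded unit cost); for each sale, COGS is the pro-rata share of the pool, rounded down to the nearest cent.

COGS = $3,119.03

After May 1: 153 on hand, pool $910.35 (≈ $5.9500 each)
After May 5: 204 on hand, pool $1,124.55 (≈ $5.5125 each)
After May 7: 535 on hand, pool $2,382.35 (≈ $4.4530 each)
May 9, sell 31: 31/535 × $2,382.35 → $138.04
After May 11: 783 on hand, pool $3,388.21 (≈ $4.3272 each)
After May 14: 944 on hand, pool $3,549.21 (≈ $3.7598 each)
May 15, sell 561: 561/944 × $3,549.21 → $2,109.22
After May 18: 732 on hand, pool $2,417.19 (≈ $3.3022 each)
May 21, sell 264: 264/732 × $2,417.19 → $871.77
Total COGS = $138.04 + $2,109.22 + $871.77 = $3,119.03
Ending inventory (cost pool remaining) = $1,545.42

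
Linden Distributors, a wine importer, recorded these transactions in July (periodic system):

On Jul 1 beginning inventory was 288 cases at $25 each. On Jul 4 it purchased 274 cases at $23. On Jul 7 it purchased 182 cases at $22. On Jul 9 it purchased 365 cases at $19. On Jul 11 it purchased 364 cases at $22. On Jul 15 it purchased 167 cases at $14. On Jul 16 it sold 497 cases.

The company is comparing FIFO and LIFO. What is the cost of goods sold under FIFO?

FIFO COGS: 288 @ $25 + 209 @ $23 = $12,007
LIFO COGS: 167 @ $14 + 330 @ $22 = $9,598

COGS = $12,007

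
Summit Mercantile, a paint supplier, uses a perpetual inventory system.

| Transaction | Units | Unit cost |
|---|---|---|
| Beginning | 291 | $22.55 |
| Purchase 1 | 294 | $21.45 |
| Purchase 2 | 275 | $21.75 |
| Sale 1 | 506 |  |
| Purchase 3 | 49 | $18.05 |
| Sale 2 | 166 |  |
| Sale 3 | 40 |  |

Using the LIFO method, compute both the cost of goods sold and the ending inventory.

COGS = $15,291.70; ending inventory = $4,442.35

Sale 1 (506) [LIFO — newest first]: 275 @ $21.75 + 231 @ $21.45 = $10,936.20
Sale 2 (166) [LIFO — newest first]: 49 @ $18.05 + 63 @ $21.45 + 54 @ $22.55 = $3,453.50
Sale 3 (40) [LIFO — newest first]: 40 @ $22.55 = $902.00
Total COGS = $10,936.20 + $3,453.50 + $902.00 = $15,291.70
Ending inventory: 197 @ $22.55 = $4,442.35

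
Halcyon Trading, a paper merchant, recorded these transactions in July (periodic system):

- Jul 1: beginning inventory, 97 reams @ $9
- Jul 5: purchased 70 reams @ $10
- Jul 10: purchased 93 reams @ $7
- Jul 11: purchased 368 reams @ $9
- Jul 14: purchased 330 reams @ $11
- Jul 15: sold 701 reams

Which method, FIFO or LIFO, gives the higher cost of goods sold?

LIFO

FIFO COGS: 97 @ $9 + 70 @ $10 + 93 @ $7 + 368 @ $9 + 73 @ $11 = $6,339
LIFO COGS: 330 @ $11 + 368 @ $9 + 3 @ $7 = $6,963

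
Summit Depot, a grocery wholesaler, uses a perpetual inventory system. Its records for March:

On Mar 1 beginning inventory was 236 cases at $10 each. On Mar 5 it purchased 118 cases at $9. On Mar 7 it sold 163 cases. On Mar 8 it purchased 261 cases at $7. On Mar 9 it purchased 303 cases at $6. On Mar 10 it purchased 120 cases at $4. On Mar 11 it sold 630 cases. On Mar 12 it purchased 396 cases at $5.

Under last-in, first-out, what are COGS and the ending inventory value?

COGS = $5,259; ending inventory = $4,268

Mar 7, 163 sold [LIFO — newest first]: 118 @ $9 + 45 @ $10 = $1,512
Mar 11, 630 sold [LIFO — newest first]: 120 @ $4 + 303 @ $6 + 207 @ $7 = $3,747
Total COGS = $1,512 + $3,747 = $5,259
Ending inventory: 191 @ $10 + 54 @ $7 + 396 @ $5 = $4,268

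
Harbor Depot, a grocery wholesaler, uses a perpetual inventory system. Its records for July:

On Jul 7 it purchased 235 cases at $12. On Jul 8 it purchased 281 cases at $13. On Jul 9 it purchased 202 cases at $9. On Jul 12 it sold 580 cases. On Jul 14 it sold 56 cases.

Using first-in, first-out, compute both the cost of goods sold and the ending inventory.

Jul 12, 580 sold [FIFO — oldest first]: 235 @ $12 + 281 @ $13 + 64 @ $9 = $7,049
Jul 14, 56 sold [FIFO — oldest first]: 56 @ $9 = $504
Total COGS = $7,049 + $504 = $7,553
Ending inventory: 82 @ $9 = $738

COGS = $7,553; ending inventory = $738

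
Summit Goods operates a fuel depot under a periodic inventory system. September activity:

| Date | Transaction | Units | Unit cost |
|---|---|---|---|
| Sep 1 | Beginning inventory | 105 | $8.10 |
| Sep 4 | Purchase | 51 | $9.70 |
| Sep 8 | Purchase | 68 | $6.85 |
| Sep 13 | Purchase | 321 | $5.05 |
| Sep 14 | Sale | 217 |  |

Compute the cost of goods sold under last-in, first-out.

Sep 14, 217 sold [LIFO — newest first]: 217 @ $5.05 = $1,095.85
Ending inventory: 105 @ $8.10 + 51 @ $9.70 + 68 @ $6.85 + 104 @ $5.05 = $2,336.20

COGS = $1,095.85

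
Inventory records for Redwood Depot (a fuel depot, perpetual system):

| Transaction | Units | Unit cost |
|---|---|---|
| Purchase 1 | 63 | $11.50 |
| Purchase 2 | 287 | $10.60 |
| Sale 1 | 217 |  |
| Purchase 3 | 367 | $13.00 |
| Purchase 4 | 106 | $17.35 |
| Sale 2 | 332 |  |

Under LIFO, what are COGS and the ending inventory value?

Sale 1 (217) [LIFO — newest first]: 217 @ $10.60 = $2,300.20
Sale 2 (332) [LIFO — newest first]: 106 @ $17.35 + 226 @ $13.00 = $4,777.10
Total COGS = $2,300.20 + $4,777.10 = $7,077.30
Ending inventory: 63 @ $11.50 + 70 @ $10.60 + 141 @ $13.00 = $3,299.50
Check: goods available $10,376.80 = COGS $7,077.30 + ending $3,299.50

COGS = $7,077.30; ending inventory = $3,299.50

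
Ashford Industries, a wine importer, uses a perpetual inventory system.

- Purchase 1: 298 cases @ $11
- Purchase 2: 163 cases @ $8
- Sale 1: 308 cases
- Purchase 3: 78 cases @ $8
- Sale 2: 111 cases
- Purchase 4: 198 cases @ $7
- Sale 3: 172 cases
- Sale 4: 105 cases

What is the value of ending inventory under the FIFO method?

Ending inventory = $287

Sale 1 (308) [FIFO — oldest first]: 298 @ $11 + 10 @ $8 = $3,358
Sale 2 (111) [FIFO — oldest first]: 111 @ $8 = $888
Sale 3 (172) [FIFO — oldest first]: 42 @ $8 + 78 @ $8 + 52 @ $7 = $1,324
Sale 4 (105) [FIFO — oldest first]: 105 @ $7 = $735
Total COGS = $3,358 + $888 + $1,324 + $735 = $6,305
Ending inventory: 41 @ $7 = $287
Check: goods available $6,592 = COGS $6,305 + ending $287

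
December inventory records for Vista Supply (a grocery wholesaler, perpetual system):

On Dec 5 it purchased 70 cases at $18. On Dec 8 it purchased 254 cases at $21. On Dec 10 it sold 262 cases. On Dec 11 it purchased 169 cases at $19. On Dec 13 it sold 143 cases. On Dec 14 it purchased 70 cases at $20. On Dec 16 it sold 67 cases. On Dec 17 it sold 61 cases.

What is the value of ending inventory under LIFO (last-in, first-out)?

Dec 10, 262 sold [LIFO — newest first]: 254 @ $21 + 8 @ $18 = $5,478
Dec 13, 143 sold [LIFO — newest first]: 143 @ $19 = $2,717
Dec 16, 67 sold [LIFO — newest first]: 67 @ $20 = $1,340
Dec 17, 61 sold [LIFO — newest first]: 3 @ $20 + 26 @ $19 + 32 @ $18 = $1,130
Total COGS = $5,478 + $2,717 + $1,340 + $1,130 = $10,665
Ending inventory: 30 @ $18 = $540

Ending inventory = $540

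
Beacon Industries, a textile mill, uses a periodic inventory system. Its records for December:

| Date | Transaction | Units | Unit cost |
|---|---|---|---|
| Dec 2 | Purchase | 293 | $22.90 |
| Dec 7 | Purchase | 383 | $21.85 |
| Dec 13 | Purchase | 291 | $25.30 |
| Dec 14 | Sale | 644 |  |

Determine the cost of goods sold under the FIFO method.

Dec 14, 644 sold [FIFO — oldest first]: 293 @ $22.90 + 351 @ $21.85 = $14,379.05
Ending inventory: 32 @ $21.85 + 291 @ $25.30 = $8,061.50

COGS = $14,379.05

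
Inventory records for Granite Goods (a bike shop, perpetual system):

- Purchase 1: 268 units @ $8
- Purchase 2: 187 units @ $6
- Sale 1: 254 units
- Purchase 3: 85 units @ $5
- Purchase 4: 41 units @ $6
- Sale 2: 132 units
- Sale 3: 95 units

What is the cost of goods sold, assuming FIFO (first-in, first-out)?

COGS = $3,396

Sale 1 (254) [FIFO — oldest first]: 254 @ $8 = $2,032
Sale 2 (132) [FIFO — oldest first]: 14 @ $8 + 118 @ $6 = $820
Sale 3 (95) [FIFO — oldest first]: 69 @ $6 + 26 @ $5 = $544
Total COGS = $2,032 + $820 + $544 = $3,396
Ending inventory: 59 @ $5 + 41 @ $6 = $541
Check: goods available $3,937 = COGS $3,396 + ending $541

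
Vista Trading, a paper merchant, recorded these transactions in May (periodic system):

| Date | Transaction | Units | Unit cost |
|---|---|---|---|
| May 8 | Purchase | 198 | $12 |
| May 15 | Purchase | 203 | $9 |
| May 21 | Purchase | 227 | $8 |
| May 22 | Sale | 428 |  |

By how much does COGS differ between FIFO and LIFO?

$794

FIFO COGS: 198 @ $12 + 203 @ $9 + 27 @ $8 = $4,419
LIFO COGS: 227 @ $8 + 201 @ $9 = $3,625
Difference = |$4,419 − $3,625| = $794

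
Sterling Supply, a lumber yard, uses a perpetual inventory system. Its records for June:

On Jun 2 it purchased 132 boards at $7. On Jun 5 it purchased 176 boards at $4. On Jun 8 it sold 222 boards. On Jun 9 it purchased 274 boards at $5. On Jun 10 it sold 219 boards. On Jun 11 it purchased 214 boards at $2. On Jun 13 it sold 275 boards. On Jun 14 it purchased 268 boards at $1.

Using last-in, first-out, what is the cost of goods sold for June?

Jun 8, 222 sold [LIFO — newest first]: 176 @ $4 + 46 @ $7 = $1,026
Jun 10, 219 sold [LIFO — newest first]: 219 @ $5 = $1,095
Jun 13, 275 sold [LIFO — newest first]: 214 @ $2 + 55 @ $5 + 6 @ $7 = $745
Total COGS = $1,026 + $1,095 + $745 = $2,866
Ending inventory: 80 @ $7 + 268 @ $1 = $828

COGS = $2,866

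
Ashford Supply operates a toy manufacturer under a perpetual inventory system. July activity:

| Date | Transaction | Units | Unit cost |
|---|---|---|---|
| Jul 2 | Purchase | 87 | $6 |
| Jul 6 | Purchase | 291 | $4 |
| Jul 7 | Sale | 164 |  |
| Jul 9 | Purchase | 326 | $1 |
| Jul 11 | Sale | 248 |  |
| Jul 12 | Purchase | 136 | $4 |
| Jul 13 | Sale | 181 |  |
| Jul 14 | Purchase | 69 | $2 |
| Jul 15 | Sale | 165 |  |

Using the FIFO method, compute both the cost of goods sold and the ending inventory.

COGS = $2,228; ending inventory = $466

Jul 7, 164 sold [FIFO — oldest first]: 87 @ $6 + 77 @ $4 = $830
Jul 11, 248 sold [FIFO — oldest first]: 214 @ $4 + 34 @ $1 = $890
Jul 13, 181 sold [FIFO — oldest first]: 181 @ $1 = $181
Jul 15, 165 sold [FIFO — oldest first]: 111 @ $1 + 54 @ $4 = $327
Total COGS = $830 + $890 + $181 + $327 = $2,228
Ending inventory: 82 @ $4 + 69 @ $2 = $466
Check: goods available $2,694 = COGS $2,228 + ending $466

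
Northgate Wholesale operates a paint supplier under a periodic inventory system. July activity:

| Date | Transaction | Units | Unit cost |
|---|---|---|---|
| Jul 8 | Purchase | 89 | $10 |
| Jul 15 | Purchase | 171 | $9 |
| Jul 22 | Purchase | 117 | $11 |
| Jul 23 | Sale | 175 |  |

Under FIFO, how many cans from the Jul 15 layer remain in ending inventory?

Jul 23, 175 sold [FIFO — oldest first]: 89 @ $10 + 86 @ $9 = $1,664
Ending inventory: 85 @ $9 + 117 @ $11 = $2,052
Check: goods available $3,716 = COGS $1,664 + ending $2,052

85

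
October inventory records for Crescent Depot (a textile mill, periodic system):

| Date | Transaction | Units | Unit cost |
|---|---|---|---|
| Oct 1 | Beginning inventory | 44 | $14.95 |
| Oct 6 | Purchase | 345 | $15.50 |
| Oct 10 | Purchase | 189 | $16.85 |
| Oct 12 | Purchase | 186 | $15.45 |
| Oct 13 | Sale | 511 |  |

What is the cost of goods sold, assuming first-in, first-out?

COGS = $8,061.00

Oct 13, 511 sold [FIFO — oldest first]: 44 @ $14.95 + 345 @ $15.50 + 122 @ $16.85 = $8,061.00
Ending inventory: 67 @ $16.85 + 186 @ $15.45 = $4,002.65
Check: goods available $12,063.65 = COGS $8,061.00 + ending $4,002.65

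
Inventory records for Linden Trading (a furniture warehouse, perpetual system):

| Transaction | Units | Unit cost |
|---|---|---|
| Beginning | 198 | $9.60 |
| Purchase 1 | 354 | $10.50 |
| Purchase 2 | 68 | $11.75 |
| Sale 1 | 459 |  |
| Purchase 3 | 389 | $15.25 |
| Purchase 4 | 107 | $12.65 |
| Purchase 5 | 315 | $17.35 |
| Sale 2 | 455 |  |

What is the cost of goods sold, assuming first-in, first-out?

Sale 1 (459) [FIFO — oldest first]: 198 @ $9.60 + 261 @ $10.50 = $4,641.30
Sale 2 (455) [FIFO — oldest first]: 93 @ $10.50 + 68 @ $11.75 + 294 @ $15.25 = $6,259.00
Total COGS = $4,641.30 + $6,259.00 = $10,900.30
Ending inventory: 95 @ $15.25 + 107 @ $12.65 + 315 @ $17.35 = $8,267.55

COGS = $10,900.30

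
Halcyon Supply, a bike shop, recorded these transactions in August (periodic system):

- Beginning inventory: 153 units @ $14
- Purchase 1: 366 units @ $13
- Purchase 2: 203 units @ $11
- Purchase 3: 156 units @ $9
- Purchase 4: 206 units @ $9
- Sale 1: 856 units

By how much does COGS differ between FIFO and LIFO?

FIFO COGS: 153 @ $14 + 366 @ $13 + 203 @ $11 + 134 @ $9 = $10,339
LIFO COGS: 206 @ $9 + 156 @ $9 + 203 @ $11 + 291 @ $13 = $9,274
Difference = |$10,339 − $9,274| = $1,065

$1,065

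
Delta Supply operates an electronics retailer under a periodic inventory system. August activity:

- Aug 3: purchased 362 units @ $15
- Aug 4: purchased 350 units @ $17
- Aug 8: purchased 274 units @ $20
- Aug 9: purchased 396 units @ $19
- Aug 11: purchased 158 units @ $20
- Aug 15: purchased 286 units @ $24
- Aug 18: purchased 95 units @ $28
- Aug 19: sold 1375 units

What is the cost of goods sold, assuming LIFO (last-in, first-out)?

COGS = $28,510

Aug 19, 1375 sold [LIFO — newest first]: 95 @ $28 + 286 @ $24 + 158 @ $20 + 396 @ $19 + 274 @ $20 + 166 @ $17 = $28,510
Ending inventory: 362 @ $15 + 184 @ $17 = $8,558
Check: goods available $37,068 = COGS $28,510 + ending $8,558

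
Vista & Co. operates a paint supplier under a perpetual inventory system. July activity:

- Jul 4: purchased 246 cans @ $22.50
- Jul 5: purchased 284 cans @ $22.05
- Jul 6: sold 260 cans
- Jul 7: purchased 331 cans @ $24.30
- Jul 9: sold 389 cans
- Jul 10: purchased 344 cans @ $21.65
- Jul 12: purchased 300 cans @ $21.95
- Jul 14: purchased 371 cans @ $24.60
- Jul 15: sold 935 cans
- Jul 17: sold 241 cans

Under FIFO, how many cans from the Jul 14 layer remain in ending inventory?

Jul 6, 260 sold [FIFO — oldest first]: 246 @ $22.50 + 14 @ $22.05 = $5,843.70
Jul 9, 389 sold [FIFO — oldest first]: 270 @ $22.05 + 119 @ $24.30 = $8,845.20
Jul 15, 935 sold [FIFO — oldest first]: 212 @ $24.30 + 344 @ $21.65 + 300 @ $21.95 + 79 @ $24.60 = $21,127.60
Jul 17, 241 sold [FIFO — oldest first]: 241 @ $24.60 = $5,928.60
Total COGS = $5,843.70 + $8,845.20 + $21,127.60 + $5,928.60 = $41,745.10
Ending inventory: 51 @ $24.60 = $1,254.60

51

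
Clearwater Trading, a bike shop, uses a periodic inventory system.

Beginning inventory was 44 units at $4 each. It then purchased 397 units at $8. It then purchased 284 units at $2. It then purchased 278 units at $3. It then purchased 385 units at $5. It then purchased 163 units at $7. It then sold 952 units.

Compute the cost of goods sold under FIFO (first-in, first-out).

COGS = $4,601

Sale 1 (952) [FIFO — oldest first]: 44 @ $4 + 397 @ $8 + 284 @ $2 + 227 @ $3 = $4,601
Ending inventory: 51 @ $3 + 385 @ $5 + 163 @ $7 = $3,219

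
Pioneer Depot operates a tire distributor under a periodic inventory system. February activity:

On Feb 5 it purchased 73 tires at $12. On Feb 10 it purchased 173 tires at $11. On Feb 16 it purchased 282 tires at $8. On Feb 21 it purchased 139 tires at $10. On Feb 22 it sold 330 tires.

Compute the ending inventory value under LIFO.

Ending inventory = $3,507

Feb 22, 330 sold [LIFO — newest first]: 139 @ $10 + 191 @ $8 = $2,918
Ending inventory: 73 @ $12 + 173 @ $11 + 91 @ $8 = $3,507
Check: goods available $6,425 = COGS $2,918 + ending $3,507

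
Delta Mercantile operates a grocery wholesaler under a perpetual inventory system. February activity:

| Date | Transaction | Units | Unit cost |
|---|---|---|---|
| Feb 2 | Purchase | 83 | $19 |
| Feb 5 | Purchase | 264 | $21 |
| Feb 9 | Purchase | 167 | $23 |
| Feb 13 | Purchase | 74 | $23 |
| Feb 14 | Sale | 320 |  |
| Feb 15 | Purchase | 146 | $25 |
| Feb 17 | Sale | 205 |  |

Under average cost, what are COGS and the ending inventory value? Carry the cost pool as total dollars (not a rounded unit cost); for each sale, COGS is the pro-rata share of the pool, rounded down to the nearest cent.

COGS = $11,557.46; ending inventory = $4,756.54

After Feb 2: 83 on hand, pool $1,577.00 (≈ $19.0000 each)
After Feb 5: 347 on hand, pool $7,121.00 (≈ $20.5216 each)
After Feb 9: 514 on hand, pool $10,962.00 (≈ $21.3268 each)
After Feb 13: 588 on hand, pool $12,664.00 (≈ $21.5374 each)
Feb 14, sell 320: 320/588 × $12,664.00 → $6,891.97
After Feb 15: 414 on hand, pool $9,422.03 (≈ $22.7585 each)
Feb 17, sell 205: 205/414 × $9,422.03 → $4,665.49
Total COGS = $6,891.97 + $4,665.49 = $11,557.46
Ending inventory (cost pool remaining) = $4,756.54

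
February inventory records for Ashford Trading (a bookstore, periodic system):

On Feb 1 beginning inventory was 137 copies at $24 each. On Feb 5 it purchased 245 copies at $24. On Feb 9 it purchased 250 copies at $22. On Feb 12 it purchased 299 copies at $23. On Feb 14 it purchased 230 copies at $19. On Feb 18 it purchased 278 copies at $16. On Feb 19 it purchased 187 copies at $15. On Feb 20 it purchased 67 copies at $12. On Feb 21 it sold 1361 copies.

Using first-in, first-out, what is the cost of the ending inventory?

Ending inventory = $4,857

Feb 21, 1361 sold [FIFO — oldest first]: 137 @ $24 + 245 @ $24 + 250 @ $22 + 299 @ $23 + 230 @ $19 + 200 @ $16 = $29,115
Ending inventory: 78 @ $16 + 187 @ $15 + 67 @ $12 = $4,857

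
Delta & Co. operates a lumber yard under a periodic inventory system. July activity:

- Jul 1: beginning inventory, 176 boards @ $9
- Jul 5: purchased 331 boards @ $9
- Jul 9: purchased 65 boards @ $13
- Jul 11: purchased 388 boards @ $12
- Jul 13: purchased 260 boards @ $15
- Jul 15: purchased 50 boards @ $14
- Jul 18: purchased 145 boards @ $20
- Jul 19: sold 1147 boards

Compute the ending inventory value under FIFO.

Jul 19, 1147 sold [FIFO — oldest first]: 176 @ $9 + 331 @ $9 + 65 @ $13 + 388 @ $12 + 187 @ $15 = $12,869
Ending inventory: 73 @ $15 + 50 @ $14 + 145 @ $20 = $4,695

Ending inventory = $4,695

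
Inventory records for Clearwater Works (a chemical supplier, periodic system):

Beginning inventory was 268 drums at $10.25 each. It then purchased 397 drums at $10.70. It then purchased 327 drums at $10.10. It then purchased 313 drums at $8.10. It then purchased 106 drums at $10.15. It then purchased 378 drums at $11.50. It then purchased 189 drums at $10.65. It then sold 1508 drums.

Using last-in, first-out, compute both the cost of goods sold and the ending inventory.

Sale 1 (1508) [LIFO — newest first]: 189 @ $10.65 + 378 @ $11.50 + 106 @ $10.15 + 313 @ $8.10 + 327 @ $10.10 + 195 @ $10.70 = $15,360.25
Ending inventory: 268 @ $10.25 + 202 @ $10.70 = $4,908.40

COGS = $15,360.25; ending inventory = $4,908.40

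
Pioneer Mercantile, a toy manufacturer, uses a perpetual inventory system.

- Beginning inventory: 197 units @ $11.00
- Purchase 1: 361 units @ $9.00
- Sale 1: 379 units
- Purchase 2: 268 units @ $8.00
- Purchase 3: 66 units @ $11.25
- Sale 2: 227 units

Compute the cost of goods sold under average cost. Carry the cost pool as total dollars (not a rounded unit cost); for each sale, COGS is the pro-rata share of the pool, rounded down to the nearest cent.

After Beginning: 197 on hand, pool $2,167.00 (≈ $11.0000 each)
After Purchase 1: 558 on hand, pool $5,416.00 (≈ $9.7061 each)
Sale 1, sell 379: 379/558 × $5,416.00 → $3,678.60
After Purchase 2: 447 on hand, pool $3,881.40 (≈ $8.6832 each)
After Purchase 3: 513 on hand, pool $4,623.90 (≈ $9.0135 each)
Sale 2, sell 227: 227/513 × $4,623.90 → $2,046.05
Total COGS = $3,678.60 + $2,046.05 = $5,724.65
Ending inventory (cost pool remaining) = $2,577.85

COGS = $5,724.65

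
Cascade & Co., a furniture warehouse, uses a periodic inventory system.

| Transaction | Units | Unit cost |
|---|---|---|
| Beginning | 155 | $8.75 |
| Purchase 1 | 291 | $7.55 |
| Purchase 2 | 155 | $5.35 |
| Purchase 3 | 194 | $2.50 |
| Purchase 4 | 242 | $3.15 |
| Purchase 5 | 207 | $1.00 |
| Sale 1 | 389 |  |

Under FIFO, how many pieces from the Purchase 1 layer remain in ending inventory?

Sale 1 (389) [FIFO — oldest first]: 155 @ $8.75 + 234 @ $7.55 = $3,122.95
Ending inventory: 57 @ $7.55 + 155 @ $5.35 + 194 @ $2.50 + 242 @ $3.15 + 207 @ $1.00 = $2,713.90
Check: goods available $5,836.85 = COGS $3,122.95 + ending $2,713.90

57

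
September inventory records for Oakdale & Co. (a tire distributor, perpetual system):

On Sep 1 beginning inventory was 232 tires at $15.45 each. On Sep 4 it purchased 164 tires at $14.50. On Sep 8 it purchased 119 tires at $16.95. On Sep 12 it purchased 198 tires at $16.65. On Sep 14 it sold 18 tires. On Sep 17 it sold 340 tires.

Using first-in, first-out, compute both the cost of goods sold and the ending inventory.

Sep 14, 18 sold [FIFO — oldest first]: 18 @ $15.45 = $278.10
Sep 17, 340 sold [FIFO — oldest first]: 214 @ $15.45 + 126 @ $14.50 = $5,133.30
Total COGS = $278.10 + $5,133.30 = $5,411.40
Ending inventory: 38 @ $14.50 + 119 @ $16.95 + 198 @ $16.65 = $5,864.75
Check: goods available $11,276.15 = COGS $5,411.40 + ending $5,864.75

COGS = $5,411.40; ending inventory = $5,864.75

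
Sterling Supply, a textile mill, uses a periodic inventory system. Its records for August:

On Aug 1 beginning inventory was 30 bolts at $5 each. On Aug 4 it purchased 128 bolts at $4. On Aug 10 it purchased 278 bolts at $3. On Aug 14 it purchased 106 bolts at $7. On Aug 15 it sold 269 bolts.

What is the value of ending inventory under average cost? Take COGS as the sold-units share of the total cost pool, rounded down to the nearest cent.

Aug 15, sell 269: 269/542 × $2,238.00 → $1,110.74
Ending inventory (cost pool remaining) = $1,127.26

Ending inventory = $1,127.26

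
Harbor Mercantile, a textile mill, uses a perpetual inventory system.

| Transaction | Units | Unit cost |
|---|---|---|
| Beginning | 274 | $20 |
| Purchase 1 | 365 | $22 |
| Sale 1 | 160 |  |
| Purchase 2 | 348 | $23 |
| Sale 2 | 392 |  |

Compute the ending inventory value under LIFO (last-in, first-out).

Ending inventory = $9,022

Sale 1 (160) [LIFO — newest first]: 160 @ $22 = $3,520
Sale 2 (392) [LIFO — newest first]: 348 @ $23 + 44 @ $22 = $8,972
Total COGS = $3,520 + $8,972 = $12,492
Ending inventory: 274 @ $20 + 161 @ $22 = $9,022
Check: goods available $21,514 = COGS $12,492 + ending $9,022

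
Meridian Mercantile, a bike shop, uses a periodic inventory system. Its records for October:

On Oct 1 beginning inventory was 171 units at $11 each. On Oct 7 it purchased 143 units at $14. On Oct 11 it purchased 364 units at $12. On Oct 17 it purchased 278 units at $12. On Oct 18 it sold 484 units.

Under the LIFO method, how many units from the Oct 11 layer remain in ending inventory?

Oct 18, 484 sold [LIFO — newest first]: 278 @ $12 + 206 @ $12 = $5,808
Ending inventory: 171 @ $11 + 143 @ $14 + 158 @ $12 = $5,779

158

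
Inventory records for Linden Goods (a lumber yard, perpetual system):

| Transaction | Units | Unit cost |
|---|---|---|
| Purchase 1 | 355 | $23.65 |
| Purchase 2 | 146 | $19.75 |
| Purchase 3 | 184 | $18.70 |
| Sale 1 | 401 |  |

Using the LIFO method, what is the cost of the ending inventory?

Ending inventory = $6,716.60

Sale 1 (401) [LIFO — newest first]: 184 @ $18.70 + 146 @ $19.75 + 71 @ $23.65 = $8,003.45
Ending inventory: 284 @ $23.65 = $6,716.60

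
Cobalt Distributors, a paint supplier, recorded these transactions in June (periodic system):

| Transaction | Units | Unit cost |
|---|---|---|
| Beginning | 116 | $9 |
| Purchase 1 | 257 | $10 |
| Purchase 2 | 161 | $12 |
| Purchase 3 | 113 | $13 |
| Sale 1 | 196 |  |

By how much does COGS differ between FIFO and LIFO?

$621

FIFO COGS: 116 @ $9 + 80 @ $10 = $1,844
LIFO COGS: 113 @ $13 + 83 @ $12 = $2,465
Difference = |$1,844 − $2,465| = $621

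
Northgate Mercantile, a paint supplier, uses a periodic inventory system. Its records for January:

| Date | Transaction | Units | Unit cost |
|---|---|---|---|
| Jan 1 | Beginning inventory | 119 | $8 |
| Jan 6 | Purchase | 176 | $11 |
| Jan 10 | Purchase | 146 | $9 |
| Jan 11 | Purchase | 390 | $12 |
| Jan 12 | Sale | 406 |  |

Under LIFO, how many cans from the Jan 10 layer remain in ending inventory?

Jan 12, 406 sold [LIFO — newest first]: 390 @ $12 + 16 @ $9 = $4,824
Ending inventory: 119 @ $8 + 176 @ $11 + 130 @ $9 = $4,058

130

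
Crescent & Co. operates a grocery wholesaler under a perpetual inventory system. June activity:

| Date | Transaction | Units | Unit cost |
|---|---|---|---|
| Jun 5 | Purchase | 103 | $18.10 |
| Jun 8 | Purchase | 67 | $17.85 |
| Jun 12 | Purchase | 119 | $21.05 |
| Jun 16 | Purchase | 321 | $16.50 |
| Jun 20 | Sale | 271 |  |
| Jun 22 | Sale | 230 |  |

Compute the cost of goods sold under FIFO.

Jun 20, 271 sold [FIFO — oldest first]: 103 @ $18.10 + 67 @ $17.85 + 101 @ $21.05 = $5,186.30
Jun 22, 230 sold [FIFO — oldest first]: 18 @ $21.05 + 212 @ $16.50 = $3,876.90
Total COGS = $5,186.30 + $3,876.90 = $9,063.20
Ending inventory: 109 @ $16.50 = $1,798.50
Check: goods available $10,861.70 = COGS $9,063.20 + ending $1,798.50

COGS = $9,063.20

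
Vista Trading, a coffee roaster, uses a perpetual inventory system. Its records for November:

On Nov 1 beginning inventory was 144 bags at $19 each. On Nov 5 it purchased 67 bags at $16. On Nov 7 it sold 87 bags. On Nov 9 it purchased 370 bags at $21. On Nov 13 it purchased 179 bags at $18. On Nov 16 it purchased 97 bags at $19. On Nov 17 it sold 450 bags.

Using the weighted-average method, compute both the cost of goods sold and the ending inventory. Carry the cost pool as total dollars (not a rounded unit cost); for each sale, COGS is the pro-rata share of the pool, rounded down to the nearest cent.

After Nov 1: 144 on hand, pool $2,736.00 (≈ $19.0000 each)
After Nov 5: 211 on hand, pool $3,808.00 (≈ $18.0474 each)
Nov 7, sell 87: 87/211 × $3,808.00 → $1,570.12
After Nov 9: 494 on hand, pool $10,007.88 (≈ $20.2589 each)
After Nov 13: 673 on hand, pool $13,229.88 (≈ $19.6581 each)
After Nov 16: 770 on hand, pool $15,072.88 (≈ $19.5752 each)
Nov 17, sell 450: 450/770 × $15,072.88 → $8,808.82
Total COGS = $1,570.12 + $8,808.82 = $10,378.94
Ending inventory (cost pool remaining) = $6,264.06
Check: goods available $16,643.00 = COGS $10,378.94 + ending $6,264.06

COGS = $10,378.94; ending inventory = $6,264.06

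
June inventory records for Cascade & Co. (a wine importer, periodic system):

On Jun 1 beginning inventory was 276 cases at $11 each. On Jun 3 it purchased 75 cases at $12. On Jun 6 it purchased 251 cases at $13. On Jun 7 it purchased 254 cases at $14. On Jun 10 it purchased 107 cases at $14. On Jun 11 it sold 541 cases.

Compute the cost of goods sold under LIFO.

COGS = $7,394

Jun 11, 541 sold [LIFO — newest first]: 107 @ $14 + 254 @ $14 + 180 @ $13 = $7,394
Ending inventory: 276 @ $11 + 75 @ $12 + 71 @ $13 = $4,859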